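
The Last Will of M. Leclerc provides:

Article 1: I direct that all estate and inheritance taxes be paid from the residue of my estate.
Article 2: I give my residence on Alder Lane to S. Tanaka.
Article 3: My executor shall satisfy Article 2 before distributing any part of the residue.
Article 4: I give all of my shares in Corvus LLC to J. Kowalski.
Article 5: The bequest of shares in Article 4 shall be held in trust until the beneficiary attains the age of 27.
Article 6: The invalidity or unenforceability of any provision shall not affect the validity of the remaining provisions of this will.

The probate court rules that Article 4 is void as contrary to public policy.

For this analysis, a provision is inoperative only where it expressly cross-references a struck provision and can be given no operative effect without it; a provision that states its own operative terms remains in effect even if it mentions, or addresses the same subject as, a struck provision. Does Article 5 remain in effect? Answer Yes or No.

Article 4 is struck. The only function of Article 5 is the trust for Article 4, so it cannot stand once Article 4 is removed. Article 6 is a severability clause and preserves every provision that can still be given independent effect. That leaves Article 1, Article 2, Article 3, and Article 6 in effect. Article 5 is among the inoperative provisions, so the answer is no.

No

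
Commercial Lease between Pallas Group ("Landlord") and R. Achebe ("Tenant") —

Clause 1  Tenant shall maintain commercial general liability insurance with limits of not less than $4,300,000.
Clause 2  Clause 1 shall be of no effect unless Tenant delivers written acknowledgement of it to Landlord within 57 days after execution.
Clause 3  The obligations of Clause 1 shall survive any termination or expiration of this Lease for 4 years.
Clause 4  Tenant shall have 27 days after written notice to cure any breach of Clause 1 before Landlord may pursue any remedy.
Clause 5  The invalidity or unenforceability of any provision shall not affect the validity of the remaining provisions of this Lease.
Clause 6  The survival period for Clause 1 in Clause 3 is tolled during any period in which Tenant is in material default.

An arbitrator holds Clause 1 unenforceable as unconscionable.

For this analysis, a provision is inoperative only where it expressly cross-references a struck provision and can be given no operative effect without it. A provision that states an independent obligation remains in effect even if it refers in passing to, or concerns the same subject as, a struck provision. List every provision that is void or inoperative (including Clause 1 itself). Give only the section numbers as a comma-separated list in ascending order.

Clause 1 is struck. The only function of Clause 2 is the acknowledgement condition for Clause 1, so it cannot stand once Clause 1 is removed. Clause 3 has no operative effect of its own apart from Clause 1 and is therefore inoperative. The only function of Clause 4 is the cure period for breach of Clause 1, so it cannot stand once Clause 1 is removed. The whole of Clause 6 is the tolling of the survival period for Clause 1, defined by reference to Clause 3, so Clause 6 cannot stand once Clause 3 is removed. Clause 5 is a severability clause and preserves every provision that can still be given independent effect. Only Clause 5 remains in effect.

1, 2, 3, 4, 6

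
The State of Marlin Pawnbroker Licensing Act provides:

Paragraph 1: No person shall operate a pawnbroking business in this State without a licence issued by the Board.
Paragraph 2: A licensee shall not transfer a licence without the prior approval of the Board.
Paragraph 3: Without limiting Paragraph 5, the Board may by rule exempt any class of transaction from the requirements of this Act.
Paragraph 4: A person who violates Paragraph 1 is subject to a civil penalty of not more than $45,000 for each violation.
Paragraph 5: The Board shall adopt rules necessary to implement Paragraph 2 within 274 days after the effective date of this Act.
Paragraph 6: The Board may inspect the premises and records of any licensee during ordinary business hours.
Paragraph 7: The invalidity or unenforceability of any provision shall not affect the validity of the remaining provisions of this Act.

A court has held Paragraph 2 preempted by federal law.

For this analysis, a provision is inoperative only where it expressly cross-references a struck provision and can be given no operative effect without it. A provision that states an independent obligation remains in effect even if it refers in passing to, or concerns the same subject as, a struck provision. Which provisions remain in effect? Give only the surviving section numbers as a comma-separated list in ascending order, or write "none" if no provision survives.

Paragraph 2 is struck. Paragraph 5 merely fixes the rulemaking mandate for Paragraph 2; with Paragraph 2 gone it has nothing to operate on and falls away. Although Paragraph 3 refers to Paragraph 5, its operative terms do not depend on Paragraph 5, so it remains in effect. Paragraph 7 is a severability clause and preserves every provision that can still be given independent effect. That leaves Paragraph 1, Paragraph 3, Paragraph 4, Paragraph 6, and Paragraph 7 in effect.

1, 3, 4, 6, 7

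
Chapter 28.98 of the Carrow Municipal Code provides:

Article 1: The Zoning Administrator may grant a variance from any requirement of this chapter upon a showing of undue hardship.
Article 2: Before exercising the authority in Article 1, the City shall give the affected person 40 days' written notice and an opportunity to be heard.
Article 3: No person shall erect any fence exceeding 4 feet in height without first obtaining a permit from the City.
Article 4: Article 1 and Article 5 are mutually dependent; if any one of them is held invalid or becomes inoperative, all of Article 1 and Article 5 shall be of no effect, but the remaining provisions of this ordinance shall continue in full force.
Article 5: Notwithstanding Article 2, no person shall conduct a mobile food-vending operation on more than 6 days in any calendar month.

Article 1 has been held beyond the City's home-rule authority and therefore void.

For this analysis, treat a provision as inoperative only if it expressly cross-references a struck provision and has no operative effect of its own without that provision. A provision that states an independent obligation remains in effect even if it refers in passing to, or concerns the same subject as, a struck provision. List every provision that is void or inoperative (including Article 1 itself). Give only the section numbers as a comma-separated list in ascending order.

1, 2, 5

Article 1 is struck. Article 2 has no operative effect of its own apart from Article 1 and is therefore inoperative. Article 4 declares Article 1 and Article 5 mutually dependent; since one of them has fallen, all of them are of no effect. That brings down Article 5 as well. The remainder continues in force under Article 4. Article 3 and Article 4 remain in effect.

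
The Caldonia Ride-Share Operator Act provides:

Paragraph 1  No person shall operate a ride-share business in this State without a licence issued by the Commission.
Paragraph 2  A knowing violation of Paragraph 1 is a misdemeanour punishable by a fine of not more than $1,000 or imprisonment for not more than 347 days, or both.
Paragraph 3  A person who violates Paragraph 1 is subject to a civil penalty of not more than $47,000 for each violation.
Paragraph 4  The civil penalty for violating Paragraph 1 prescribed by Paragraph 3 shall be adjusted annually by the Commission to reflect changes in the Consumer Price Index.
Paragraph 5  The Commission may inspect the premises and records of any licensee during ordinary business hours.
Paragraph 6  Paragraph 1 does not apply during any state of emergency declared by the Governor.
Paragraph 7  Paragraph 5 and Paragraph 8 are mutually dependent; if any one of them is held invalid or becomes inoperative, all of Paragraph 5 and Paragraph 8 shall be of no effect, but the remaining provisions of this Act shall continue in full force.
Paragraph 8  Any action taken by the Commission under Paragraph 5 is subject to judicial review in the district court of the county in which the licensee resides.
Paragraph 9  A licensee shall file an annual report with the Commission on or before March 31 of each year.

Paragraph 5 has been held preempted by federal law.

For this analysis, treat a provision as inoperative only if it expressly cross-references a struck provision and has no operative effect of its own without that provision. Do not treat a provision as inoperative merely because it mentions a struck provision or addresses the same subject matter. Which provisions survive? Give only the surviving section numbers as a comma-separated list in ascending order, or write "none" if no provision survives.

1, 2, 3, 4, 6, 7, 9

Paragraph 5 is struck. Paragraph 8 merely fixes the judicial-review right for Paragraph 5; with Paragraph 5 gone it has nothing to operate on and falls away. Paragraph 7 declares Paragraph 5 and Paragraph 8 mutually dependent; since one of them has fallen, all of them are of no effect. The remainder continues in force under Paragraph 7. The provisions still in force are Paragraph 1, Paragraph 2, Paragraph 3, Paragraph 4, Paragraph 6, Paragraph 7, and Paragraph 9.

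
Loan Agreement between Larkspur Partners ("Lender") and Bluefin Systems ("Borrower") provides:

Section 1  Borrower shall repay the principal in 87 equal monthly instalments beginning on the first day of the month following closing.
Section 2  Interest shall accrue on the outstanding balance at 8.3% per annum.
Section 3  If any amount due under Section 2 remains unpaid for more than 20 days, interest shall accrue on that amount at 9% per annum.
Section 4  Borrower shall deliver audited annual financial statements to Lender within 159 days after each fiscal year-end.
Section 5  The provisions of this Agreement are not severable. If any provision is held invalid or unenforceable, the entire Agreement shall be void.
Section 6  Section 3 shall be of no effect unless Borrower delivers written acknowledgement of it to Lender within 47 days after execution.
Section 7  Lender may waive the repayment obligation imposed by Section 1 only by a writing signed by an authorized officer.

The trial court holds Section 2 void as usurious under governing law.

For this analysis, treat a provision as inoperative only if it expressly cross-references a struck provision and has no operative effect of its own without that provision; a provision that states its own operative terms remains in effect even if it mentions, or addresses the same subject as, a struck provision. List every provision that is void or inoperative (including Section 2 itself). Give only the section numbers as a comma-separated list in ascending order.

Section 2 is struck. The whole of Section 3 is the default interest on the interest charge, defined by reference to Section 2, so Section 3 cannot stand once Section 2 is removed. Section 6 operates only by reference to Section 3, so it falls with Section 3. Section 5 provides that the Agreement is not severable, so the invalidity of any one provision voids the entire Agreement. No provision of the Agreement survives.

1, 2, 3, 4, 5, 6, 7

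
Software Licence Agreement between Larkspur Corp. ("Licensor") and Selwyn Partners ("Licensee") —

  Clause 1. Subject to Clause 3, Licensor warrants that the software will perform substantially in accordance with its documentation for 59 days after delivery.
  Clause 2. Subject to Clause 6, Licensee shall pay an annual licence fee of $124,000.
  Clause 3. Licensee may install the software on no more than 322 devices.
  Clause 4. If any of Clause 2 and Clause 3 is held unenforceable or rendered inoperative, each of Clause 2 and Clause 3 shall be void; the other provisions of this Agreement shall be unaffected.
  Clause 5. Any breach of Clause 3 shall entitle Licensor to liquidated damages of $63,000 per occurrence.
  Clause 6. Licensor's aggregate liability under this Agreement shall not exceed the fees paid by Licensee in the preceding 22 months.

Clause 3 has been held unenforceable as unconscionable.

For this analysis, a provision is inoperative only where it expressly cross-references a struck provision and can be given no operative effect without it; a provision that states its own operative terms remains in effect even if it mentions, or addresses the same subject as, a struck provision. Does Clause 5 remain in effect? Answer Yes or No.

Clause 3 is struck. Clause 5 has no operative effect of its own apart from Clause 3 and is therefore inoperative. Although Clause 1 refers to Clause 3, its operative terms do not depend on Clause 3, so it remains in effect. Clause 4 declares Clause 2 and Clause 3 mutually dependent; since one of them has fallen, all of them are of no effect. That brings down Clause 2 as well. The remainder continues in force under Clause 4. The provisions still in force are Clause 1, Clause 4, and Clause 6. Clause 5 is among the inoperative provisions, so the answer is no.

No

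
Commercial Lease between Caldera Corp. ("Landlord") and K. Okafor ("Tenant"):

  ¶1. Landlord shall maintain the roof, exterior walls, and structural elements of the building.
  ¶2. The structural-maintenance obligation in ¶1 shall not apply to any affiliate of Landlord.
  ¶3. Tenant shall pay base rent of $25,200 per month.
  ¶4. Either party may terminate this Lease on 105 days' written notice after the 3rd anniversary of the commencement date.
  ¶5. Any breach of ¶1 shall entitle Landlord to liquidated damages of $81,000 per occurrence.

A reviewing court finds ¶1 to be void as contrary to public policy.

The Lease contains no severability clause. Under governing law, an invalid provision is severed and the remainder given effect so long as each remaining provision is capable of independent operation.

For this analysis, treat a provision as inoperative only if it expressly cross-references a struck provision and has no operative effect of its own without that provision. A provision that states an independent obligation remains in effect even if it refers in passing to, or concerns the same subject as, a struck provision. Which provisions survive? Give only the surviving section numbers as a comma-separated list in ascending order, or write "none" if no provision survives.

3, 4

¶1 is struck. ¶2 operates only by reference to ¶1, so it falls with ¶1. The whole of ¶5 is the liquidated-damages amount, defined by reference to ¶1, so ¶5 cannot stand once ¶1 is removed. With no severability clause, the stated default rule severs what cannot stand and enforces each remaining provision that can operate on its own. ¶3 and ¶4 remain in effect.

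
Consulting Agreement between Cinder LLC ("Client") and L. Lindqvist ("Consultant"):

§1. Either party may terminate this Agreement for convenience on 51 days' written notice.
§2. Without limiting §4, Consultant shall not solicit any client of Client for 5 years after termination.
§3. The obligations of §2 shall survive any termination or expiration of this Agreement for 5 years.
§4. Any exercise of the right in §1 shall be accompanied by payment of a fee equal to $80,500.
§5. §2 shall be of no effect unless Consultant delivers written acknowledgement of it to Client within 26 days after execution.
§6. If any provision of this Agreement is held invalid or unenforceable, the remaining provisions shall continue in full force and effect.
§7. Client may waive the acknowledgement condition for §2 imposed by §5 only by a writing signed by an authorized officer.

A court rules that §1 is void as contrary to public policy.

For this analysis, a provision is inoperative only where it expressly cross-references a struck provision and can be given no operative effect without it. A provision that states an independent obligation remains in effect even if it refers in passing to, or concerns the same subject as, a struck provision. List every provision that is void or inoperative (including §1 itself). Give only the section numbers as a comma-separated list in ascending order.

§1 is struck. §4 has no operative effect of its own apart from §1 and is therefore inoperative. Although §2 refers to §4, its operative terms do not depend on §4, so it remains in effect. §6 is a severability clause and preserves every provision that can still be given independent effect. §2, §3, §5, §6, and §7 remain in effect.

1, 4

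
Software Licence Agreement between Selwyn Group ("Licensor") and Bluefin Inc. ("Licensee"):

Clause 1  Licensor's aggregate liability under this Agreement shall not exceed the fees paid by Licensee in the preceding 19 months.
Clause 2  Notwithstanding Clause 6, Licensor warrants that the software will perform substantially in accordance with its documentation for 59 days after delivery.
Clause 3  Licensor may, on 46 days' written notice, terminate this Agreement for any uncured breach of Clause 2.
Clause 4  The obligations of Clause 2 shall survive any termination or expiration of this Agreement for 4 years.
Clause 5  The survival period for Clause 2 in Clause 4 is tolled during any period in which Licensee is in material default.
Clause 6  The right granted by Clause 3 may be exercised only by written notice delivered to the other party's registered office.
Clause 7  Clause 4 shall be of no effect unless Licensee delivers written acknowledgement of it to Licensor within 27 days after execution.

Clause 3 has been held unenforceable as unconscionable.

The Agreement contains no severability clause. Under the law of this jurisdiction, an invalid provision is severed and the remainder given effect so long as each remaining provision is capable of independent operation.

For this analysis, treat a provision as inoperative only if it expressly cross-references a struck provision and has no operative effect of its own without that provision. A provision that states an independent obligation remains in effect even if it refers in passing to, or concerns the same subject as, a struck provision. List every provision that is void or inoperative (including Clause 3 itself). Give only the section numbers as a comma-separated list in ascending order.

3, 6

Clause 3 is struck. Clause 6 has no operative effect of its own apart from Clause 3 and is therefore inoperative. Clause 2 mentions Clause 6 but its own obligation stands independently of Clause 6, so Clause 2 is not affected. With no severability clause, the stated default rule severs what cannot stand and enforces each remaining provision that can operate on its own. Clause 1, Clause 2, Clause 4, Clause 5, and Clause 7 remain in effect.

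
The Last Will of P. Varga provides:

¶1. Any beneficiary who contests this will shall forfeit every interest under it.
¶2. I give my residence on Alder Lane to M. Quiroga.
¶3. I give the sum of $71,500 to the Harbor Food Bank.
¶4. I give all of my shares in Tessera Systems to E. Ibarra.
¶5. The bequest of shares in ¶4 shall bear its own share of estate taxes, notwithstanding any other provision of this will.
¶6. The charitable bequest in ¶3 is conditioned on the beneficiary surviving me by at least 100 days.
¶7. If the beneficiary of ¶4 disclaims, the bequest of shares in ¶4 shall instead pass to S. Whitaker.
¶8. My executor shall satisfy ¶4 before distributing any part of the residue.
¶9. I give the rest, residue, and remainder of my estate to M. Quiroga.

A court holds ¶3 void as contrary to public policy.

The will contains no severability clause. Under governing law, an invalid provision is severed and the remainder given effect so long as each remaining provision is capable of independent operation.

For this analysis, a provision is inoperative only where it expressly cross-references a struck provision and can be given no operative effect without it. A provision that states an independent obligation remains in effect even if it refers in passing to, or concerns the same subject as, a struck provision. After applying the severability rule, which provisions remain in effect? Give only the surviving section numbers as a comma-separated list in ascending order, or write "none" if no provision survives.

¶3 is struck. ¶6 operates only by reference to ¶3, so it falls with ¶3. With no severability clause, the stated default rule severs what cannot stand and enforces each remaining provision that can operate on its own. ¶1, ¶2, ¶4, ¶5, ¶7, ¶8, and ¶9 remain in effect.

1, 2, 4, 5, 7, 8, 9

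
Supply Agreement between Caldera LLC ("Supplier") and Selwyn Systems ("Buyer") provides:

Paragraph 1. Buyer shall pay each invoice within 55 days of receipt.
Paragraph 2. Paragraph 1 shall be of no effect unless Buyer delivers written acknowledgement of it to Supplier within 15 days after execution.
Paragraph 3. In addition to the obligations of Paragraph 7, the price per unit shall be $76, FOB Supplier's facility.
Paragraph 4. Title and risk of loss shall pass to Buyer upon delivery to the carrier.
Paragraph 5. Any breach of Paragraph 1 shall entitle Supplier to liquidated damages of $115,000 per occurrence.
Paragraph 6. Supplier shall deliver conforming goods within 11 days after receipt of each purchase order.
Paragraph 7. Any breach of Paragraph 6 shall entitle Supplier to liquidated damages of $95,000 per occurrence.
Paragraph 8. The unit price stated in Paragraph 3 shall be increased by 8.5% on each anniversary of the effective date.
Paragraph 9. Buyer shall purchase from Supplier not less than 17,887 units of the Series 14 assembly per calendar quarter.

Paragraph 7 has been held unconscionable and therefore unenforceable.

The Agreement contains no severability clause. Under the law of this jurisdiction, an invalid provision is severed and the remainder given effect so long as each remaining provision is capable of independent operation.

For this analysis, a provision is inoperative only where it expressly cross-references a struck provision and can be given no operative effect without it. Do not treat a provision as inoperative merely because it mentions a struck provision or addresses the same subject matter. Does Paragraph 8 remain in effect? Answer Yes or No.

Paragraph 7 is struck. Paragraph 3 mentions Paragraph 7 but its own obligation stands independently of Paragraph 7, so Paragraph 3 is not affected. No other provision's operative terms depend on Paragraph 7. Under the stated default rule, only provisions that cannot operate independently fall away; the rest are enforced. That leaves Paragraph 1, Paragraph 2, Paragraph 3, Paragraph 4, Paragraph 5, Paragraph 6, Paragraph 8, and Paragraph 9 in effect. Paragraph 8 is among the surviving provisions, so the answer is yes.

Yes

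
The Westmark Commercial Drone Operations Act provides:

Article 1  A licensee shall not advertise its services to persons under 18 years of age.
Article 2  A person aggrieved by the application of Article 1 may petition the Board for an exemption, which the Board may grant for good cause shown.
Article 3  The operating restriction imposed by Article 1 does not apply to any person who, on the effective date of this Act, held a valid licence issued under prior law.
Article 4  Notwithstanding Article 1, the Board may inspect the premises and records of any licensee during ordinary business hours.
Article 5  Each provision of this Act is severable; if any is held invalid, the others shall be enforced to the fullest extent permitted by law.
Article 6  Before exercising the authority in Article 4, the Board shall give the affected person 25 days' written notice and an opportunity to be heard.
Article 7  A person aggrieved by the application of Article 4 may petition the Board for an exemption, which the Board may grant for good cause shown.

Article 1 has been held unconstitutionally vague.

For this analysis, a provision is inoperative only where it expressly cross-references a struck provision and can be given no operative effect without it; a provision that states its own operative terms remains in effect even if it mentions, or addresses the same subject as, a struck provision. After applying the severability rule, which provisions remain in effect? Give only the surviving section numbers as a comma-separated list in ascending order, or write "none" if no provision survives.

4, 5, 6, 7

Article 1 is struck. The only function of Article 2 is the exemption procedure for Article 1, so it cannot stand once Article 1 is removed. The only function of Article 3 is the grandfather exemption from Article 1, so it cannot stand once Article 1 is removed. Article 4 mentions Article 1 but its own obligation stands independently of Article 1, so Article 4 is not affected. Under the severability clause in Article 5, the remaining provisions continue in force. The provisions still in force are Article 4, Article 5, Article 6, and Article 7.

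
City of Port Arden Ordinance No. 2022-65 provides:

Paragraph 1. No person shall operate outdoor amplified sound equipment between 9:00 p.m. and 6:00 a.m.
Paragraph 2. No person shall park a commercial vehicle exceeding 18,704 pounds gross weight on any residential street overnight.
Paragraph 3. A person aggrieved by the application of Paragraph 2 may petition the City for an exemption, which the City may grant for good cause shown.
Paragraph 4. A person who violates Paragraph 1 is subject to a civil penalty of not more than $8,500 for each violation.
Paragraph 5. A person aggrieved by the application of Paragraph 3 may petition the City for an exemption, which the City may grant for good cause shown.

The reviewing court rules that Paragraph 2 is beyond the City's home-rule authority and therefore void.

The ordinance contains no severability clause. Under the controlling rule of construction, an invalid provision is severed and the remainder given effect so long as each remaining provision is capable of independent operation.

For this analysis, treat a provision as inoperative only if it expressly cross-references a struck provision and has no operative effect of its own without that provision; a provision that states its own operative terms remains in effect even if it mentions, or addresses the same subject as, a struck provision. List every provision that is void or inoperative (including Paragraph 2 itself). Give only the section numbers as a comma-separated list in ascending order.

Paragraph 2 is struck. Paragraph 3 has no operative effect of its own apart from Paragraph 2 and is therefore inoperative. Paragraph 5 merely fixes the exemption procedure for Paragraph 3; with Paragraph 3 gone it has nothing to operate on and falls away. Under the stated default rule, only provisions that cannot operate independently fall away; the rest are enforced. The provisions still in force are Paragraph 1 and Paragraph 4.

2, 3, 5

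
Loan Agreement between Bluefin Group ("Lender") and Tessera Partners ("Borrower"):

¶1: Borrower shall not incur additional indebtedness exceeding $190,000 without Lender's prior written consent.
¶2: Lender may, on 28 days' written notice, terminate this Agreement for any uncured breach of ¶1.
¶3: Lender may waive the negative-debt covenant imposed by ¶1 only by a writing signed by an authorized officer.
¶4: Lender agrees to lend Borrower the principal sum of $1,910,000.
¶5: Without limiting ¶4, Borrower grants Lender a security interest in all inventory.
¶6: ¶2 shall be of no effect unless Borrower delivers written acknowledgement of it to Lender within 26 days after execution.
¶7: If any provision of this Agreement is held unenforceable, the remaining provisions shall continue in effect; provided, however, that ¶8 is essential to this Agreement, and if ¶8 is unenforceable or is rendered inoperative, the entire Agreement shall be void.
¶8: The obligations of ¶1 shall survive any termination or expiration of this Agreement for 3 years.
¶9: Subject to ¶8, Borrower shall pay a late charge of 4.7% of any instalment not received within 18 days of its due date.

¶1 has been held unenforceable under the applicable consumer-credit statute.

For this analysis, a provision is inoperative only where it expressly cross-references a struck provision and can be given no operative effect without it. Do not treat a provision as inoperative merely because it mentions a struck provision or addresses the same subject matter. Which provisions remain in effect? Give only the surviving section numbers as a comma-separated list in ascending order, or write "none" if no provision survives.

none

¶1 is struck. ¶2 merely fixes the termination right for breach of ¶1; with ¶1 gone it has nothing to operate on and falls away. The only function of ¶3 is the waiver condition for ¶1, so it cannot stand once ¶1 is removed. ¶8 merely fixes the survival period for ¶1; with ¶1 gone it has nothing to operate on and falls away. ¶6 merely fixes the acknowledgement condition for ¶2; with ¶2 gone it has nothing to operate on and falls away. ¶7 makes ¶8 an essential term, and ¶8 has been rendered inoperative by the cascade; under ¶7, the entire Agreement is therefore void. No provision of the Agreement survives.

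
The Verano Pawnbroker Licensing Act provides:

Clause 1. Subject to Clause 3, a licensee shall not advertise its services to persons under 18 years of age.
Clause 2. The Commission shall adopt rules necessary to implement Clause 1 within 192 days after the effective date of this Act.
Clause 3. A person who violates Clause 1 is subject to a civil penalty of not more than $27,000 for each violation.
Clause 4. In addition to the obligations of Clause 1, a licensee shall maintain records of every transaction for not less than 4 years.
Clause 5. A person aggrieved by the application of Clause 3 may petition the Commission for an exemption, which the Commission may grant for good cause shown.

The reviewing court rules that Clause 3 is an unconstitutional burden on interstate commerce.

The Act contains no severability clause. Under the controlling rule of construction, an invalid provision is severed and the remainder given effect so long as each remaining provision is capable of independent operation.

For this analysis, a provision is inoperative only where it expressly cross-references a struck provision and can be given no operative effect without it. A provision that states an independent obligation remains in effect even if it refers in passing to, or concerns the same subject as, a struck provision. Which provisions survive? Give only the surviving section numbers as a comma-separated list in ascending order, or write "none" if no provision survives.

Clause 3 is struck. Clause 5 merely fixes the exemption procedure for Clause 3; with Clause 3 gone it has nothing to operate on and falls away. Although Clause 1 refers to Clause 3, its operative terms do not depend on Clause 3, so it remains in effect. Under the stated default rule, only provisions that cannot operate independently fall away; the rest are enforced. Clause 1, Clause 2, and Clause 4 remain in effect.

1, 2, 4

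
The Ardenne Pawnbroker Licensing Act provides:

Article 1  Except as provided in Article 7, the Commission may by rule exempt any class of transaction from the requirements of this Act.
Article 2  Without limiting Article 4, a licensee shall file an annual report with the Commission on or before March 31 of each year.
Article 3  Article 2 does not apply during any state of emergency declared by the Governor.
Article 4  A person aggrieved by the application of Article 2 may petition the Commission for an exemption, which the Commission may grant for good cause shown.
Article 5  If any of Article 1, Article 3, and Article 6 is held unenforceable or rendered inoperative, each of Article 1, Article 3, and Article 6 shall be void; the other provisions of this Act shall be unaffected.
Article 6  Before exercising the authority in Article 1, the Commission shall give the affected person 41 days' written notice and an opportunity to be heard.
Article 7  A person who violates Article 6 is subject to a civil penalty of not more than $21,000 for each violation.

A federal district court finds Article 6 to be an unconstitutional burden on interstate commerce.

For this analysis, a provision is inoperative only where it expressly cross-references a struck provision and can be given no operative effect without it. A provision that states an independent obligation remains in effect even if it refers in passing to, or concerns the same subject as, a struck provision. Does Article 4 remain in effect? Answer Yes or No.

Yes

Article 6 is struck. Article 7 has no operative effect of its own apart from Article 6 and is therefore inoperative. Article 5 declares Article 1, Article 3, and Article 6 mutually dependent; since one of them has fallen, all of them are of no effect. That brings down Article 1 and Article 3 as well. The remainder continues in force under Article 5. Article 2, Article 4, and Article 5 remain in effect. Article 4 is among the surviving provisions, so the answer is yes.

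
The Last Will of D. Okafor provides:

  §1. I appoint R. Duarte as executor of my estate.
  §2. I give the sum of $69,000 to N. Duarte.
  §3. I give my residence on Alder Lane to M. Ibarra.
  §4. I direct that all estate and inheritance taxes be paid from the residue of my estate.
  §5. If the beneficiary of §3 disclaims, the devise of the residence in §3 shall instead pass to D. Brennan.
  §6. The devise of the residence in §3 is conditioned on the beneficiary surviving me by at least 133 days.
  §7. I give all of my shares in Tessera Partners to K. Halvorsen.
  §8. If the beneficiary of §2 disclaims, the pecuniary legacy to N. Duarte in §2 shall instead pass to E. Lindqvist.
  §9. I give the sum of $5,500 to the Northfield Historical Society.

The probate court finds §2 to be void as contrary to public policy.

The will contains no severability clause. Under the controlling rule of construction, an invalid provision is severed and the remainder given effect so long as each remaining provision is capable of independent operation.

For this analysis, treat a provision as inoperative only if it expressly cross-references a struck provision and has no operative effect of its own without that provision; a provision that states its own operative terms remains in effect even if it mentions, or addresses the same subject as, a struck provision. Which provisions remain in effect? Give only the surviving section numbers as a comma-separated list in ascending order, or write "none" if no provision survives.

§2 is struck. §8 operates only by reference to §2, so it falls with §2. With no severability clause, the stated default rule severs what cannot stand and enforces each remaining provision that can operate on its own. The provisions still in force are §1, §3, §4, §5, §6, §7, and §9.

1, 3, 4, 5, 6, 7, 9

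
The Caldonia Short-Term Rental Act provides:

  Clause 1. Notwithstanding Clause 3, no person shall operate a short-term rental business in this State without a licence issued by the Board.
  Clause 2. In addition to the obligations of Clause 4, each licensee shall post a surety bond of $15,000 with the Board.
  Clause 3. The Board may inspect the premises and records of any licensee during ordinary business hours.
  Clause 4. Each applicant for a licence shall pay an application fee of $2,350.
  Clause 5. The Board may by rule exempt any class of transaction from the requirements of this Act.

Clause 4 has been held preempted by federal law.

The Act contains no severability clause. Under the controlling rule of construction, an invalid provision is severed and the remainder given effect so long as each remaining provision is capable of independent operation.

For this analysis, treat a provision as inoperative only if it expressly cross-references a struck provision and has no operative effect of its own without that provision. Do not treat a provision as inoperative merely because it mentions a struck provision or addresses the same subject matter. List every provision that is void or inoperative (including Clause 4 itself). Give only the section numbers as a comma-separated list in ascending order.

4

Clause 4 is struck. Clause 2 mentions Clause 4 but its own obligation stands independently of Clause 4, so Clause 2 is not affected. Nothing else in the Act is defined by reference to Clause 4. Under the stated default rule, only provisions that cannot operate independently fall away; the rest are enforced. The provisions still in force are Clause 1, Clause 2, Clause 3, and Clause 5.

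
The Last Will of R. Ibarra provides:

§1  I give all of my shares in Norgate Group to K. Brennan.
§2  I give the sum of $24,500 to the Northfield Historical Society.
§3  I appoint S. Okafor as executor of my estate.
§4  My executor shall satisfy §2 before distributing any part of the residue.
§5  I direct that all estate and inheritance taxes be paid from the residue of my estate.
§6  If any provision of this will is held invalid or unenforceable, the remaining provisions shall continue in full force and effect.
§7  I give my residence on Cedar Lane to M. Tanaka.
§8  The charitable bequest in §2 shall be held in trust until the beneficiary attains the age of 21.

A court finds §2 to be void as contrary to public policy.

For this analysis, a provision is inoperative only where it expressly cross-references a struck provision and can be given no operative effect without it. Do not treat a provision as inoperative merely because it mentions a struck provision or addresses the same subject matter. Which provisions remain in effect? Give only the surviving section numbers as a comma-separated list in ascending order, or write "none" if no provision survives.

§2 is struck. §4 operates only by reference to §2, so it falls with §2. §8 has no operative effect of its own apart from §2 and is therefore inoperative. §6 is a severability clause and preserves every provision that can still be given independent effect. §1, §3, §5, §6, and §7 remain in effect.

1, 3, 5, 6, 7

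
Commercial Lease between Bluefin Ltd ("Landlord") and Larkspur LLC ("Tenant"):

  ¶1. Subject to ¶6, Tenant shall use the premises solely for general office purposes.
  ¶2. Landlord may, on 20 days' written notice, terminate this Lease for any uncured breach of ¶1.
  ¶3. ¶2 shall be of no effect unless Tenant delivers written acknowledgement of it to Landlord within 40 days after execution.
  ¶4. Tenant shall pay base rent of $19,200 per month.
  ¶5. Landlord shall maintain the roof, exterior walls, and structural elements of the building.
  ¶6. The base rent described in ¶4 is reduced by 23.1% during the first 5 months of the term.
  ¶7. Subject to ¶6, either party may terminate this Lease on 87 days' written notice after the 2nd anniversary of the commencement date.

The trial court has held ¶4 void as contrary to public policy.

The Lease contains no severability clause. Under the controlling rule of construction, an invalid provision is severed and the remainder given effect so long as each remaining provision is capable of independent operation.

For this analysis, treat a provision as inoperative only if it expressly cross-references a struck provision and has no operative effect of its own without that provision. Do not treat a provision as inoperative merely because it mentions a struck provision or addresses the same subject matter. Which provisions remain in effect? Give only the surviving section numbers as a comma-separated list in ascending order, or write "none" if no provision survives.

¶4 is struck. ¶6 operates only by reference to ¶4, so it falls with ¶4. Although ¶7 refers to ¶6, its operative terms do not depend on ¶6, so it remains in effect. Although ¶1 refers to ¶6, its operative terms do not depend on ¶6, so it remains in effect. Under the stated default rule, only provisions that cannot operate independently fall away; the rest are enforced. That leaves ¶1, ¶2, ¶3, ¶5, and ¶7 in effect.

1, 2, 3, 5, 7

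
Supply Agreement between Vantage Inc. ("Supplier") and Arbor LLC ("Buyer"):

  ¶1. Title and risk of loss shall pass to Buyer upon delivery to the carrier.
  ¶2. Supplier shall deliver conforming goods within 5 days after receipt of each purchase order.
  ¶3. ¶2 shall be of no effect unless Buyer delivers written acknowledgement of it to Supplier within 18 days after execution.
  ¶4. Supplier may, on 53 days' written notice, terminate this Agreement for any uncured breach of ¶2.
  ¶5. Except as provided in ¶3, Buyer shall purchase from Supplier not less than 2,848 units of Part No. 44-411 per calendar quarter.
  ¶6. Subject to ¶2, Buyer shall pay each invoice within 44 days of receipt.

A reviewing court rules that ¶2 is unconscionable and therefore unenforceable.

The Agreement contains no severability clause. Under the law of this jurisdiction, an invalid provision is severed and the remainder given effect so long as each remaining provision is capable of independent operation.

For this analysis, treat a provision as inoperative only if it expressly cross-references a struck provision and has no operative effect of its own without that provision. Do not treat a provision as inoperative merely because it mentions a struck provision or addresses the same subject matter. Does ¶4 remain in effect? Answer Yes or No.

¶2 is struck. ¶3 merely fixes the acknowledgement condition for ¶2; with ¶2 gone it has nothing to operate on and falls away. ¶4 merely fixes the termination right for breach of ¶2; with ¶2 gone it has nothing to operate on and falls away. ¶6 mentions ¶2 but its own obligation stands independently of ¶2, so ¶6 is not affected. ¶5 mentions ¶3 but its own obligation stands independently of ¶3, so ¶5 is not affected. With no severability clause, the stated default rule severs what cannot stand and enforces each remaining provision that can operate on its own. The provisions still in force are ¶1, ¶5, and ¶6. ¶4 is among the inoperative provisions, so the answer is no.

No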